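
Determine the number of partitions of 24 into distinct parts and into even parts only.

15

They are:
24
22+2
20+4
18+6
18+4+2
16+8
16+6+2
14+10
14+8+2
14+6+4
12+10+2
12+8+4
12+6+4+2
10+8+6
10+8+4+2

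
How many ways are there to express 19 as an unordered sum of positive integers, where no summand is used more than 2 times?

Systematic enumeration (by largest part, then next-largest, …) yields 163.

163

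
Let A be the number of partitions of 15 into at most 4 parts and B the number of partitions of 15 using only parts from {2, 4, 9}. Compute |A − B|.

52

Partitions of 15 into at most 4 parts: 54.
Partitions of 15 using only parts from {2, 4, 9}: 2.
|54 − 2| = 52.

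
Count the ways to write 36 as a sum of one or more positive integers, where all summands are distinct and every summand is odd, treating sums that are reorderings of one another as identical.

There are too many to list fully; the first 12 (by largest part) are:
1 + 35
3 + 33
5 + 31
7 + 29
9 + 27
1 + 3 + 5 + 27
11 + 25
1 + 3 + 7 + 25
13 + 23
1 + 3 + 9 + 23
1 + 5 + 7 + 23
15 + 21
…and 21 more, for 33 total.

33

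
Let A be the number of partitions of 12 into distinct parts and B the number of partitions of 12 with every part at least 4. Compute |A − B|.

10

Partitions of 12 into distinct parts: 15.
Partitions of 12 with every part at least 4: 5.
|15 − 5| = 10.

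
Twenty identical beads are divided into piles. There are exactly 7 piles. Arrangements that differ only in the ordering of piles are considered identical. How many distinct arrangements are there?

82

Counting exhaustively, 82 partitions satisfy the conditions.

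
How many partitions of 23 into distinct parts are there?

104

Counting exhaustively, 104 partitions satisfy the conditions.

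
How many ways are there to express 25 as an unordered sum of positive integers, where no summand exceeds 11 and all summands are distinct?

56

A partial list (first 12 by largest part):
4 + 10 + 11
1 + 3 + 10 + 11
5 + 9 + 11
1 + 4 + 9 + 11
2 + 3 + 9 + 11
6 + 8 + 11
1 + 5 + 8 + 11
2 + 4 + 8 + 11
1 + 2 + 3 + 8 + 11
1 + 6 + 7 + 11
2 + 5 + 7 + 11
3 + 4 + 7 + 11
…and 44 more, for 56 total.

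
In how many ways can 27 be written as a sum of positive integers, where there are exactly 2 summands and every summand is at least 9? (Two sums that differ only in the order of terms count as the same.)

5

Listing the qualifying partitions of 27:
18+9
17+10
16+11
15+12
14+13
Counting gives 5.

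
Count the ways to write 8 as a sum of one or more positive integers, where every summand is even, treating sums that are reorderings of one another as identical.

They are:
8
6 + 2
4 + 4
4 + 2 + 2
2 + 2 + 2 + 2

5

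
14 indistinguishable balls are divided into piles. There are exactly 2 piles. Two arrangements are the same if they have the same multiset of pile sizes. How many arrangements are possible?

7

Listing the qualifying partitions of 14:
13 + 1
12 + 2
11 + 3
10 + 4
9 + 5
8 + 6
7 + 7
That's 7 in total.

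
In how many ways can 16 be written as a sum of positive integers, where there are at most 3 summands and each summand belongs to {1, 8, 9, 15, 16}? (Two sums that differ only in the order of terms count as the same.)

3

Enumerating:
16
15,1
8,8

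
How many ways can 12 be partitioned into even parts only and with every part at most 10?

Listing the qualifying partitions of 12:
10,2
8,4
8,2,2
6,6
6,4,2
6,2,2,2
4,4,4
4,4,2,2
4,2,2,2,2
2,2,2,2,2,2
That's 10 in total.

10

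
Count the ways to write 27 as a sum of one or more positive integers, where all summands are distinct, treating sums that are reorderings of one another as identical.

192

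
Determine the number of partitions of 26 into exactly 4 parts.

136

Direct enumeration gives 136 partitions.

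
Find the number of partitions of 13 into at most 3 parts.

21

They are:
13
12 + 1
11 + 2
11 + 1 + 1
10 + 3
10 + 2 + 1
9 + 4
9 + 3 + 1
9 + 2 + 2
8 + 5
8 + 4 + 1
8 + 3 + 2
7 + 6
7 + 5 + 1
7 + 4 + 2
7 + 3 + 3
6 + 6 + 1
6 + 5 + 2
6 + 4 + 3
5 + 5 + 3
5 + 4 + 4
Counting gives 21.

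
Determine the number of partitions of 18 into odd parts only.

There are too many to list fully; the first 12 (by largest part) are:
17+1
15+3
15+1+1+1
13+5
13+3+1+1
13+1+1+1+1+1
11+7
11+5+1+1
11+3+3+1
11+3+1+1+1+1
11+1+1+1+1+1+1+1
9+9
…and 34 more, for 46 total.

46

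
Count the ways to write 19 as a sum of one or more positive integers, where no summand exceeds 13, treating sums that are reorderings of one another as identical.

Direct enumeration gives 471 partitions.

471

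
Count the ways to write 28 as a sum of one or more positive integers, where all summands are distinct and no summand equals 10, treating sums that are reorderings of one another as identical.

182

Direct enumeration gives 182 partitions.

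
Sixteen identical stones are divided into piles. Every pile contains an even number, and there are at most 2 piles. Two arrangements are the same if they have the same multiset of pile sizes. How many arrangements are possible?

5

The partitions of 16 that satisfy the conditions:
16
14+2
12+4
10+6
8+8
Counting gives 5.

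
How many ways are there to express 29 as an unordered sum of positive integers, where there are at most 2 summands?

The partitions of 29 that satisfy the conditions:
29
28,1
27,2
26,3
25,4
24,5
23,6
22,7
21,8
20,9
19,10
18,11
17,12
16,13
15,14
Counting gives 15.

15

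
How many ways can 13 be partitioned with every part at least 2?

Listing the qualifying partitions of 13:
13
11+2
10+3
9+4
9+2+2
8+5
8+3+2
7+6
7+4+2
7+3+3
7+2+2+2
6+5+2
6+4+3
6+3+2+2
5+5+3
5+4+4
5+4+2+2
5+3+3+2
5+2+2+2+2
4+4+3+2
4+3+3+3
4+3+2+2+2
3+3+3+2+2
3+2+2+2+2+2

24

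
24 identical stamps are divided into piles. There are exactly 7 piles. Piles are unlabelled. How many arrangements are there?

201

Systematic enumeration (by largest part, then next-largest, …) yields 201.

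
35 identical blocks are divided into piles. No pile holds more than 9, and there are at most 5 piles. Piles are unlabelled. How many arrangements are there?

29

A partial list (first 12 by largest part):
9+9+9+8
9+9+9+7+1
9+9+9+6+2
9+9+9+5+3
9+9+9+4+4
9+9+8+8+1
9+9+8+7+2
9+9+8+6+3
9+9+8+5+4
9+9+7+7+3
9+9+7+6+4
9+9+7+5+5
…and 17 more, for 29 total.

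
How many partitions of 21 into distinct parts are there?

76

Counting exhaustively, 76 partitions satisfy the conditions.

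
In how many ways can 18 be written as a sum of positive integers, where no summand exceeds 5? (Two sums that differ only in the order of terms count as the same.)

There are 141 such partitions.

141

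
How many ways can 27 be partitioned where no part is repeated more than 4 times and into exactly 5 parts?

Enumerating by decreasing first part gives 255 partitions in all.

255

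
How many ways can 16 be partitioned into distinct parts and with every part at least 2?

17

The partitions of 16 that satisfy the conditions:
16
14 + 2
13 + 3
12 + 4
11 + 5
11 + 3 + 2
10 + 6
10 + 4 + 2
9 + 7
9 + 5 + 2
9 + 4 + 3
8 + 6 + 2
8 + 5 + 3
7 + 6 + 3
7 + 5 + 4
7 + 4 + 3 + 2
6 + 5 + 3 + 2
Counting gives 17.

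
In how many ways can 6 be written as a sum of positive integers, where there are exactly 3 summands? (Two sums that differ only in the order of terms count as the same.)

Listing the qualifying partitions of 6:
4+1+1
3+2+1
2+2+2

3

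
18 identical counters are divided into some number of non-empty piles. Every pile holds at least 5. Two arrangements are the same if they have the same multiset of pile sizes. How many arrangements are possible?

9

The partitions of 18 that satisfy the conditions:
18
5+13
6+12
7+11
8+10
9+9
5+5+8
5+6+7
6+6+6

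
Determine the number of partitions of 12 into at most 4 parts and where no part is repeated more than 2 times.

30

There are too many to list fully; the first 12 (by largest part) are:
12
11, 1
10, 2
10, 1, 1
9, 3
9, 2, 1
8, 4
8, 3, 1
8, 2, 2
8, 2, 1, 1
7, 5
7, 4, 1
…and 18 more, for 30 total.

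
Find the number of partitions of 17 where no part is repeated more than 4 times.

A full systematic count gives 205.

205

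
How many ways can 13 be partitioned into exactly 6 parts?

14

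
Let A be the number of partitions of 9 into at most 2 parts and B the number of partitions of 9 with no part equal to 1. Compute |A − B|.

Partitions of 9 into at most 2 parts: 5.
Partitions of 9 with no part equal to 1: 8.
|5 − 8| = 3.

3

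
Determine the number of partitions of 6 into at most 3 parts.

They are:
6
5 + 1
4 + 2
4 + 1 + 1
3 + 3
3 + 2 + 1
2 + 2 + 2

7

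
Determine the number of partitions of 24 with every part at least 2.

Counting exhaustively, 320 partitions satisfy the conditions.

320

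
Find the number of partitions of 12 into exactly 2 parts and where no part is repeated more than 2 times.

Listing the qualifying partitions of 12:
1 + 11
2 + 10
3 + 9
4 + 8
5 + 7
6 + 6

6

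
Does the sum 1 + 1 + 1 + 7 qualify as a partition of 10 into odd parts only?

The parts sum to 10, and the condition 'every summand is odd' holds.

Yes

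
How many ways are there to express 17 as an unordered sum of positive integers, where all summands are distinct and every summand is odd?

5

The partitions of 17 that satisfy the conditions:
17
13 + 3 + 1
11 + 5 + 1
9 + 7 + 1
9 + 5 + 3
That's 5 in total.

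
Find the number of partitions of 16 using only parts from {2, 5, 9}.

Listing the qualifying partitions of 16:
9,5,2
5,5,2,2,2
2,2,2,2,2,2,2,2

3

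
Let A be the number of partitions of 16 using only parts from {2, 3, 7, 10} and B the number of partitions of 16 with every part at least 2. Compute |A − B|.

Partitions of 16 using only parts from {2, 3, 7, 10}: 8.
Partitions of 16 with every part at least 2: 55.
|8 − 55| = 47.

47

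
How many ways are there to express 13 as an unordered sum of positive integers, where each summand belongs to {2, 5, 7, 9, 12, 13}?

Listing the qualifying partitions of 13:
13
9, 2, 2
7, 2, 2, 2
5, 2, 2, 2, 2
Counting gives 4.

4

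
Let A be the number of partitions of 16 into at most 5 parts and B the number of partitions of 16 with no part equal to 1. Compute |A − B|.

46

Partitions of 16 into at most 5 parts: 101.
Partitions of 16 with no part equal to 1: 55.
|101 − 55| = 46.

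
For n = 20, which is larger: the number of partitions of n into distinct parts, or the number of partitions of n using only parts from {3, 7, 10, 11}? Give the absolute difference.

60

Partitions of 20 into distinct parts: 64.
Partitions of 20 using only parts from {3, 7, 10, 11}: 4.
|64 − 4| = 60.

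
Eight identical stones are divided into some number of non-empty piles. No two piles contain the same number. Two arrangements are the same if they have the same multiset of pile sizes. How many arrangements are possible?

They are:
8
7,1
6,2
5,3
5,2,1
4,3,1
Counting gives 6.

6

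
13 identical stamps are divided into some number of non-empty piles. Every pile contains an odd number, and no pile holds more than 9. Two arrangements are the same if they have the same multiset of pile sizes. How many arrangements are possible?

They are:
9, 3, 1
9, 1, 1, 1, 1
7, 5, 1
7, 3, 3
7, 3, 1, 1, 1
7, 1, 1, 1, 1, 1, 1
5, 5, 3
5, 5, 1, 1, 1
5, 3, 3, 1, 1
5, 3, 1, 1, 1, 1, 1
5, 1, 1, 1, 1, 1, 1, 1, 1
3, 3, 3, 3, 1
3, 3, 3, 1, 1, 1, 1
3, 3, 1, 1, 1, 1, 1, 1, 1
3, 1, 1, 1, 1, 1, 1, 1, 1, 1, 1
1, 1, 1, 1, 1, 1, 1, 1, 1, 1, 1, 1, 1

16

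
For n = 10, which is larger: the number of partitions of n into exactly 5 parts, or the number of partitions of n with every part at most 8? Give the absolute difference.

33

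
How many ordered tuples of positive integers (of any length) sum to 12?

2048

There are 11 gaps and each independently is a cut or not, giving 2^11 = 2048.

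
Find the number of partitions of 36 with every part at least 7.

A partial list (first 12 by largest part):
36
29+7
28+8
27+9
26+10
25+11
24+12
23+13
22+14
22+7+7
21+15
21+8+7
…and 44 more, for 56 total.

56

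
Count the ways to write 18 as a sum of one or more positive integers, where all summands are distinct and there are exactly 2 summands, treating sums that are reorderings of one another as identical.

The partitions of 18 that satisfy the conditions:
1+17
2+16
3+15
4+14
5+13
6+12
7+11
8+10
Counting gives 8.

8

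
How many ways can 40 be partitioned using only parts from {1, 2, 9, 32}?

64

A partial list (first 12 by largest part):
32, 2, 2, 2, 2
32, 2, 2, 2, 1, 1
32, 2, 2, 1, 1, 1, 1
32, 2, 1, 1, 1, 1, 1, 1
32, 1, 1, 1, 1, 1, 1, 1, 1
9, 9, 9, 9, 2, 2
9, 9, 9, 9, 2, 1, 1
9, 9, 9, 9, 1, 1, 1, 1
9, 9, 9, 2, 2, 2, 2, 2, 2, 1
9, 9, 9, 2, 2, 2, 2, 2, 1, 1, 1
9, 9, 9, 2, 2, 2, 2, 1, 1, 1, 1, 1
9, 9, 9, 2, 2, 2, 1, 1, 1, 1, 1, 1, 1
…and 52 more, for 64 total.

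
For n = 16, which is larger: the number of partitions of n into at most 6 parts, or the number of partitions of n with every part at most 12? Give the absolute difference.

Partitions of 16 into at most 6 parts: 136.
Partitions of 16 with every part at most 12: 224.
|136 − 224| = 88.

88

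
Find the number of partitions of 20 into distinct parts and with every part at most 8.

The partitions of 20 that satisfy the conditions:
5 + 7 + 8
1 + 4 + 7 + 8
2 + 3 + 7 + 8
1 + 5 + 6 + 8
2 + 4 + 6 + 8
1 + 2 + 3 + 6 + 8
3 + 4 + 5 + 8
1 + 2 + 4 + 5 + 8
2 + 5 + 6 + 7
3 + 4 + 6 + 7
1 + 2 + 4 + 6 + 7
1 + 3 + 4 + 5 + 7
2 + 3 + 4 + 5 + 6

13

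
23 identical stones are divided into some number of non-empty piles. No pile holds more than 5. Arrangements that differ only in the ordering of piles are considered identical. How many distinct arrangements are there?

Direct enumeration gives 291 partitions.

291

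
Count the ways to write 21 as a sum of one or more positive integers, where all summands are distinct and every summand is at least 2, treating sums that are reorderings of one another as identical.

A partial list (first 12 by largest part):
21
19+2
18+3
17+4
16+5
16+3+2
15+6
15+4+2
14+7
14+5+2
14+4+3
13+8
…and 29 more, for 41 total.

41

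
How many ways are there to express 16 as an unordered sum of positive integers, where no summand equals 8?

Enumerating by decreasing first part gives 209 partitions in all.

209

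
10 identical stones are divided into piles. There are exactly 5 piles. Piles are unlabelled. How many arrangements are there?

They are:
6,1,1,1,1
5,2,1,1,1
4,3,1,1,1
4,2,2,1,1
3,3,2,1,1
3,2,2,2,1
2,2,2,2,2
That's 7 in total.

7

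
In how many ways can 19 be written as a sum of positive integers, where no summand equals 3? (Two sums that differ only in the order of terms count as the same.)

Systematic enumeration (by largest part, then next-largest, …) yields 259.

259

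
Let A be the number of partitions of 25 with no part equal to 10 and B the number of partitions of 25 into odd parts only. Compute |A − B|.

1640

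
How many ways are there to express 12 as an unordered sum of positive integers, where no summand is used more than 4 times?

A partial list (first 12 by largest part):
12
1+11
2+10
1+1+10
3+9
1+2+9
1+1+1+9
4+8
1+3+8
2+2+8
1+1+2+8
1+1+1+1+8
…and 48 more, for 60 total.

60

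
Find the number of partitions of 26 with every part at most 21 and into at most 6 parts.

697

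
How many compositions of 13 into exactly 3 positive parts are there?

66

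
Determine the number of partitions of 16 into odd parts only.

A partial list (first 12 by largest part):
1 + 15
3 + 13
1 + 1 + 1 + 13
5 + 11
1 + 1 + 3 + 11
1 + 1 + 1 + 1 + 1 + 11
7 + 9
1 + 1 + 5 + 9
1 + 3 + 3 + 9
1 + 1 + 1 + 1 + 3 + 9
1 + 1 + 1 + 1 + 1 + 1 + 1 + 9
1 + 1 + 7 + 7
…and 20 more, for 32 total.

32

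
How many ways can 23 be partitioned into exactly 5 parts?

Direct enumeration gives 141 partitions.

141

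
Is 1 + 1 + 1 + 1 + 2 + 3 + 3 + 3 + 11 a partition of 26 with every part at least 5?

No

The parts sum to 26, and the condition 'every summand is at least 5' is violated.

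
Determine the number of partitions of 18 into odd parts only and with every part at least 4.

3

They are:
13, 5
11, 7
9, 9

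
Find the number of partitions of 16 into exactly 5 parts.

There are too many to list fully; the first 12 (by largest part) are:
12 + 1 + 1 + 1 + 1
11 + 2 + 1 + 1 + 1
10 + 3 + 1 + 1 + 1
10 + 2 + 2 + 1 + 1
9 + 4 + 1 + 1 + 1
9 + 3 + 2 + 1 + 1
9 + 2 + 2 + 2 + 1
8 + 5 + 1 + 1 + 1
8 + 4 + 2 + 1 + 1
8 + 3 + 3 + 1 + 1
8 + 3 + 2 + 2 + 1
8 + 2 + 2 + 2 + 2
…and 25 more, for 37 total.

37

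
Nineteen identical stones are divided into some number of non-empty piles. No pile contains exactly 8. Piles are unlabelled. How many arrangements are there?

Enumerating by decreasing first part gives 434 partitions in all.

434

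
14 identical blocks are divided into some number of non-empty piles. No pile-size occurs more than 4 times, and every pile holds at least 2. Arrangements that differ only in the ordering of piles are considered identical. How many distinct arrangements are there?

32

There are too many to list fully; the first 12 (by largest part) are:
14
12 + 2
11 + 3
10 + 4
10 + 2 + 2
9 + 5
9 + 3 + 2
8 + 6
8 + 4 + 2
8 + 3 + 3
8 + 2 + 2 + 2
7 + 7
…and 20 more, for 32 total.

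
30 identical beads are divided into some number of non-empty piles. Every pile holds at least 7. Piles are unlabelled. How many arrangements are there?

24

Enumerating:
30
7 + 23
8 + 22
9 + 21
10 + 20
11 + 19
12 + 18
13 + 17
14 + 16
7 + 7 + 16
15 + 15
7 + 8 + 15
7 + 9 + 14
8 + 8 + 14
7 + 10 + 13
8 + 9 + 13
7 + 11 + 12
8 + 10 + 12
9 + 9 + 12
8 + 11 + 11
9 + 10 + 11
10 + 10 + 10
7 + 7 + 7 + 9
7 + 7 + 8 + 8
That's 24 in total.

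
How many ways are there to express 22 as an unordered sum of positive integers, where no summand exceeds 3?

There are too many to list fully; the first 12 (by largest part) are:
3, 3, 3, 3, 3, 3, 3, 1
3, 3, 3, 3, 3, 3, 2, 2
3, 3, 3, 3, 3, 3, 2, 1, 1
3, 3, 3, 3, 3, 3, 1, 1, 1, 1
3, 3, 3, 3, 3, 2, 2, 2, 1
3, 3, 3, 3, 3, 2, 2, 1, 1, 1
3, 3, 3, 3, 3, 2, 1, 1, 1, 1, 1
3, 3, 3, 3, 3, 1, 1, 1, 1, 1, 1, 1
3, 3, 3, 3, 2, 2, 2, 2, 2
3, 3, 3, 3, 2, 2, 2, 2, 1, 1
3, 3, 3, 3, 2, 2, 2, 1, 1, 1, 1
3, 3, 3, 3, 2, 2, 1, 1, 1, 1, 1, 1
…and 40 more, for 52 total.

52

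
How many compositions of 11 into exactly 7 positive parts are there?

By stars and bars with positive parts, the count is C(10,6) = 210.

210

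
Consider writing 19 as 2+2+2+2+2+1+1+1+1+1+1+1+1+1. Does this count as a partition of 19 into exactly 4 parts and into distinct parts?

No

The parts sum to 19, and the condition 'there are exactly 4 summands' is violated.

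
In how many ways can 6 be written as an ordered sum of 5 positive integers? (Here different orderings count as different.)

5

Place 4 bars in the 5 internal gaps of a row of 6 dots: C(5,4) = 5.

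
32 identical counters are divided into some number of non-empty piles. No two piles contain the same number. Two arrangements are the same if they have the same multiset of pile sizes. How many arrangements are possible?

Direct enumeration gives 390 partitions.

390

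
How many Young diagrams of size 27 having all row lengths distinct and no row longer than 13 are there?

104

There are 104 such partitions.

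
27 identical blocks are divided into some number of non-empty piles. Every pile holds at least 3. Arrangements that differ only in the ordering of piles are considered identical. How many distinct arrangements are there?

191

Counting exhaustively, 191 partitions satisfy the conditions.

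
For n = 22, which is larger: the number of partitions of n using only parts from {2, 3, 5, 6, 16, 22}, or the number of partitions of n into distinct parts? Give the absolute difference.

Partitions of 22 using only parts from {2, 3, 5, 6, 16, 22}: 28.
Partitions of 22 into distinct parts: 89.
|28 − 89| = 61.

61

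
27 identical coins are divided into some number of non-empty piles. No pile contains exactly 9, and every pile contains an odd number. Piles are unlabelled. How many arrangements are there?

There are 146 such partitions.

146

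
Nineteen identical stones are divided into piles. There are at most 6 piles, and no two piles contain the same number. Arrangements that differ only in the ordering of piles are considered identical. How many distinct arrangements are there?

54

A partial list (first 12 by largest part):
19
1+18
2+17
3+16
1+2+16
4+15
1+3+15
5+14
1+4+14
2+3+14
6+13
1+5+13
…and 42 more, for 54 total.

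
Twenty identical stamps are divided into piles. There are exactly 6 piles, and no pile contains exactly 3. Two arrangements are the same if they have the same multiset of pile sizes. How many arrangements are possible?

There are too many to list fully; the first 12 (by largest part) are:
15+1+1+1+1+1
14+2+1+1+1+1
13+2+2+1+1+1
12+4+1+1+1+1
12+2+2+2+1+1
11+5+1+1+1+1
11+4+2+1+1+1
11+2+2+2+2+1
10+6+1+1+1+1
10+5+2+1+1+1
10+4+2+2+1+1
10+2+2+2+2+2
…and 31 more, for 43 total.

43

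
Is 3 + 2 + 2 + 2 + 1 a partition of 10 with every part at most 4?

The parts sum to 10, and the condition 'no summand exceeds 4' holds.

Yes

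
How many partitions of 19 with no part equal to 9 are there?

448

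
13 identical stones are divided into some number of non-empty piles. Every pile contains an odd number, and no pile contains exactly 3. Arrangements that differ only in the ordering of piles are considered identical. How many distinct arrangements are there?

The partitions of 13 that satisfy the conditions:
13
1,1,11
1,1,1,1,9
1,5,7
1,1,1,1,1,1,7
1,1,1,5,5
1,1,1,1,1,1,1,1,5
1,1,1,1,1,1,1,1,1,1,1,1,1

8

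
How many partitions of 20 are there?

A full systematic count gives 627.

627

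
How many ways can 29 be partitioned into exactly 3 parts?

A partial list (first 12 by largest part):
27, 1, 1
26, 2, 1
25, 3, 1
25, 2, 2
24, 4, 1
24, 3, 2
23, 5, 1
23, 4, 2
23, 3, 3
22, 6, 1
22, 5, 2
22, 4, 3
…and 58 more, for 70 total.

70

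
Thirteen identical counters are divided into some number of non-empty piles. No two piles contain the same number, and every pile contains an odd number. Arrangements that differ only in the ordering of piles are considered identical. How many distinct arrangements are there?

Listing the qualifying partitions of 13:
13
9 + 3 + 1
7 + 5 + 1
That's 3 in total.

3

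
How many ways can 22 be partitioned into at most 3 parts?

52

A partial list (first 12 by largest part):
22
1 + 21
2 + 20
1 + 1 + 20
3 + 19
1 + 2 + 19
4 + 18
1 + 3 + 18
2 + 2 + 18
5 + 17
1 + 4 + 17
2 + 3 + 17
…and 40 more, for 52 total.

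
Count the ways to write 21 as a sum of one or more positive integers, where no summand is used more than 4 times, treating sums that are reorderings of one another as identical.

Direct enumeration gives 505 partitions.

505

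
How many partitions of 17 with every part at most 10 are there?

There are 267 such partitions.

267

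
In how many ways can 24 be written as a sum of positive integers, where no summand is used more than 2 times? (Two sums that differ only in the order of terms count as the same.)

Enumerating by decreasing first part gives 431 partitions in all.

431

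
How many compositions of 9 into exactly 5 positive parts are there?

70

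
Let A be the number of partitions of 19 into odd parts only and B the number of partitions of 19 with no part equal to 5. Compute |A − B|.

301

Partitions of 19 into odd parts only: 54.
Partitions of 19 with no part equal to 5: 355.
|54 − 355| = 301.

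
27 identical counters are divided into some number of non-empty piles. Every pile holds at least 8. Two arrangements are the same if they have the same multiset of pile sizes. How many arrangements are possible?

Listing the qualifying partitions of 27:
27
8,19
9,18
10,17
11,16
12,15
13,14
8,8,11
8,9,10
9,9,9
Counting gives 10.

10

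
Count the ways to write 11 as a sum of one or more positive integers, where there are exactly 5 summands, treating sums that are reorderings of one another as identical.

10

The partitions of 11 that satisfy the conditions:
7+1+1+1+1
6+2+1+1+1
5+3+1+1+1
5+2+2+1+1
4+4+1+1+1
4+3+2+1+1
4+2+2+2+1
3+3+3+1+1
3+3+2+2+1
3+2+2+2+2
Counting gives 10.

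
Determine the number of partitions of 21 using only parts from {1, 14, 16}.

3

Enumerating:
16,1,1,1,1,1
14,1,1,1,1,1,1,1
1,1,1,1,1,1,1,1,1,1,1,1,1,1,1,1,1,1,1,1,1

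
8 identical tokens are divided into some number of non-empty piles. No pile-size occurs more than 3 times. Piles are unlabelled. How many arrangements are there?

They are:
8
7+1
6+2
6+1+1
5+3
5+2+1
5+1+1+1
4+4
4+3+1
4+2+2
4+2+1+1
3+3+2
3+3+1+1
3+2+2+1
3+2+1+1+1
2+2+2+1+1
That's 16 in total.

16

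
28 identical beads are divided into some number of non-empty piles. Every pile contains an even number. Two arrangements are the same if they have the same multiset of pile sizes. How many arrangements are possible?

A full systematic count gives 135.

135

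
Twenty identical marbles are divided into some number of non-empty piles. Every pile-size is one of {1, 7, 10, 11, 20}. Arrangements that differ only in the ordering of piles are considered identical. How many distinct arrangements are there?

9

Listing the qualifying partitions of 20:
20
11,7,1,1
11,1,1,1,1,1,1,1,1,1
10,10
10,7,1,1,1
10,1,1,1,1,1,1,1,1,1,1
7,7,1,1,1,1,1,1
7,1,1,1,1,1,1,1,1,1,1,1,1,1
1,1,1,1,1,1,1,1,1,1,1,1,1,1,1,1,1,1,1,1
That's 9 in total.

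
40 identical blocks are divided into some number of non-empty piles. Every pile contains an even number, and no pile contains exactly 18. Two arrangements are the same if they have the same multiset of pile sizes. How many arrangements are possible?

Direct enumeration gives 571 partitions.

571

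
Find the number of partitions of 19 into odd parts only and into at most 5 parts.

24

They are:
19
17, 1, 1
15, 3, 1
15, 1, 1, 1, 1
13, 5, 1
13, 3, 3
13, 3, 1, 1, 1
11, 7, 1
11, 5, 3
11, 5, 1, 1, 1
11, 3, 3, 1, 1
9, 9, 1
9, 7, 3
9, 7, 1, 1, 1
9, 5, 5
9, 5, 3, 1, 1
9, 3, 3, 3, 1
7, 7, 5
7, 7, 3, 1, 1
7, 5, 5, 1, 1
7, 5, 3, 3, 1
7, 3, 3, 3, 3
5, 5, 5, 3, 1
5, 5, 3, 3, 3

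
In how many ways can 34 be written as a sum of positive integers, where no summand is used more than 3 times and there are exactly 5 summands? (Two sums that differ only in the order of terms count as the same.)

595

Direct enumeration gives 595 partitions.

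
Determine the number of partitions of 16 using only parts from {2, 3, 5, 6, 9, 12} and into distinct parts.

They are:
9+5+2
6+5+3+2
Counting gives 2.

2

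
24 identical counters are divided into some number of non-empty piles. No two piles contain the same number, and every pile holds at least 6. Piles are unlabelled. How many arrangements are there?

10

The partitions of 24 that satisfy the conditions:
24
18 + 6
17 + 7
16 + 8
15 + 9
14 + 10
13 + 11
11 + 7 + 6
10 + 8 + 6
9 + 8 + 7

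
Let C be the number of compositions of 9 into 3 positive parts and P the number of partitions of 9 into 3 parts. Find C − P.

Compositions: C(8,2) = 28.
Partitions of 9 into exactly 3 parts: 7.
Difference: 28 − 7 = 21.

21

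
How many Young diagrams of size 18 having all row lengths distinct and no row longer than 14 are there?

41

There are too many to list fully; the first 12 (by largest part) are:
14,4
14,3,1
13,5
13,4,1
13,3,2
12,6
12,5,1
12,4,2
12,3,2,1
11,7
11,6,1
11,5,2
…and 29 more, for 41 total.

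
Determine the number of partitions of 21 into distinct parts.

Systematic enumeration (by largest part, then next-largest, …) yields 76.

76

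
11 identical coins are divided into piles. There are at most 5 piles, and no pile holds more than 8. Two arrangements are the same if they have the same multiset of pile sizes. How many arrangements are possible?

A partial list (first 12 by largest part):
8 + 3
8 + 2 + 1
8 + 1 + 1 + 1
7 + 4
7 + 3 + 1
7 + 2 + 2
7 + 2 + 1 + 1
7 + 1 + 1 + 1 + 1
6 + 5
6 + 4 + 1
6 + 3 + 2
6 + 3 + 1 + 1
…and 21 more, for 33 total.

33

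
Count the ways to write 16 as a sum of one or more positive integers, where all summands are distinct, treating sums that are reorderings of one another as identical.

32

A partial list (first 12 by largest part):
16
15,1
14,2
13,3
13,2,1
12,4
12,3,1
11,5
11,4,1
11,3,2
10,6
10,5,1
…and 20 more, for 32 total.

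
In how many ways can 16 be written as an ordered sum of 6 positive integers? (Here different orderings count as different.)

Equivalently, choose which 5 of the 15 gaps become plus signs: C(15,5) = 3003.

3003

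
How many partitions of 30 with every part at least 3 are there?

331

Counting exhaustively, 331 partitions satisfy the conditions.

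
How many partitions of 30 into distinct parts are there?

296

There are 296 such partitions.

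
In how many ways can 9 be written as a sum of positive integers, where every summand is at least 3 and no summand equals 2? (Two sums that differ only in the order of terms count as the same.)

Enumerating:
9
6 + 3
5 + 4
3 + 3 + 3
Counting gives 4.

4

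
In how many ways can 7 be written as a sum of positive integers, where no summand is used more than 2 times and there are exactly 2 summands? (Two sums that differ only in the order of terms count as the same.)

The partitions of 7 that satisfy the conditions:
1,6
2,5
3,4

3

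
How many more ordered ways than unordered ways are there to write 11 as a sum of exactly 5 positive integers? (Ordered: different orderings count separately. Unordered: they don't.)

200

Ordered (compositions into 5 parts): C(10,4) = 210.
Unordered (partitions into 5 parts): 10.
Difference: 210 − 10 = 200.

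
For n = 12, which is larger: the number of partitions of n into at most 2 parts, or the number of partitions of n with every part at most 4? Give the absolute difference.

27

Partitions of 12 into at most 2 parts: 7.
Partitions of 12 with every part at most 4: 34.
|7 − 34| = 27.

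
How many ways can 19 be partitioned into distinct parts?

54

A partial list (first 12 by largest part):
19
18, 1
17, 2
16, 3
16, 2, 1
15, 4
15, 3, 1
14, 5
14, 4, 1
14, 3, 2
13, 6
13, 5, 1
…and 42 more, for 54 total.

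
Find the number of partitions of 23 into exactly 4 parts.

There are 94 such partitions.

94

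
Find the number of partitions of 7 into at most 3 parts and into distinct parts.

Listing the qualifying partitions of 7:
7
6 + 1
5 + 2
4 + 3
4 + 2 + 1
That's 5 in total.

5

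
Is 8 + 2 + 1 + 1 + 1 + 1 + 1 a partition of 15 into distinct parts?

The parts sum to 15, and the condition 'all summands are distinct' is violated.

No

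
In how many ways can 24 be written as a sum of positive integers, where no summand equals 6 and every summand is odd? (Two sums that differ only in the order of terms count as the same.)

Direct enumeration gives 122 partitions.

122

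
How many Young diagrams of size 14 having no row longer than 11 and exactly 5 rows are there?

23

They are:
10, 1, 1, 1, 1
9, 2, 1, 1, 1
8, 3, 1, 1, 1
8, 2, 2, 1, 1
7, 4, 1, 1, 1
7, 3, 2, 1, 1
7, 2, 2, 2, 1
6, 5, 1, 1, 1
6, 4, 2, 1, 1
6, 3, 3, 1, 1
6, 3, 2, 2, 1
6, 2, 2, 2, 2
5, 5, 2, 1, 1
5, 4, 3, 1, 1
5, 4, 2, 2, 1
5, 3, 3, 2, 1
5, 3, 2, 2, 2
4, 4, 4, 1, 1
4, 4, 3, 2, 1
4, 4, 2, 2, 2
4, 3, 3, 3, 1
4, 3, 3, 2, 2
3, 3, 3, 3, 2
Counting gives 23.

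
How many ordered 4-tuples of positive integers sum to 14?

A composition of 14 into 4 positive parts is chosen by placing 3 dividers among the 13 gaps between 14 units: C(13,3) = 286.

286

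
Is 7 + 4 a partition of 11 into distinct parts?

Yes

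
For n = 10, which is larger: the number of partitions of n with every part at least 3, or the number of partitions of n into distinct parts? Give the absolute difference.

5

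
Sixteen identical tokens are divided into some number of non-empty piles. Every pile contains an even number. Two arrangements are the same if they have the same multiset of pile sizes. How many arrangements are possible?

22

Enumerating:
16
14, 2
12, 4
12, 2, 2
10, 6
10, 4, 2
10, 2, 2, 2
8, 8
8, 6, 2
8, 4, 4
8, 4, 2, 2
8, 2, 2, 2, 2
6, 6, 4
6, 6, 2, 2
6, 4, 4, 2
6, 4, 2, 2, 2
6, 2, 2, 2, 2, 2
4, 4, 4, 4
4, 4, 4, 2, 2
4, 4, 2, 2, 2, 2
4, 2, 2, 2, 2, 2, 2
2, 2, 2, 2, 2, 2, 2, 2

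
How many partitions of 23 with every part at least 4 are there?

39

There are too many to list fully; the first 12 (by largest part) are:
23
19+4
18+5
17+6
16+7
15+8
15+4+4
14+9
14+5+4
13+10
13+6+4
13+5+5
…and 27 more, for 39 total.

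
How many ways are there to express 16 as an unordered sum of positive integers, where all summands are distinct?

There are too many to list fully; the first 12 (by largest part) are:
16
1+15
2+14
3+13
1+2+13
4+12
1+3+12
5+11
1+4+11
2+3+11
6+10
1+5+10
…and 20 more, for 32 total.

32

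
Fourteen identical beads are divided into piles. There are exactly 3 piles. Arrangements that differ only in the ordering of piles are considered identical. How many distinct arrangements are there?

16

The partitions of 14 that satisfy the conditions:
12, 1, 1
11, 2, 1
10, 3, 1
10, 2, 2
9, 4, 1
9, 3, 2
8, 5, 1
8, 4, 2
8, 3, 3
7, 6, 1
7, 5, 2
7, 4, 3
6, 6, 2
6, 5, 3
6, 4, 4
5, 5, 4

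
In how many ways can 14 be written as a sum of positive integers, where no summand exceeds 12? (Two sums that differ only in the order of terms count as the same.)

133

A full systematic count gives 133.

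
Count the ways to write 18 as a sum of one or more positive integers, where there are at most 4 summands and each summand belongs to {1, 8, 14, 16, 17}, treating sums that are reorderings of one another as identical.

3

They are:
17 + 1
16 + 1 + 1
8 + 8 + 1 + 1
Counting gives 3.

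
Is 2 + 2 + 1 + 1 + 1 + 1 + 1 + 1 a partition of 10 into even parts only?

The parts sum to 10, and the condition 'every summand is even' is violated.

No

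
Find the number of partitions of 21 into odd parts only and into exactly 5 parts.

18

Enumerating:
17 + 1 + 1 + 1 + 1
15 + 3 + 1 + 1 + 1
13 + 5 + 1 + 1 + 1
13 + 3 + 3 + 1 + 1
11 + 7 + 1 + 1 + 1
11 + 5 + 3 + 1 + 1
11 + 3 + 3 + 3 + 1
9 + 9 + 1 + 1 + 1
9 + 7 + 3 + 1 + 1
9 + 5 + 5 + 1 + 1
9 + 5 + 3 + 3 + 1
9 + 3 + 3 + 3 + 3
7 + 7 + 5 + 1 + 1
7 + 7 + 3 + 3 + 1
7 + 5 + 5 + 3 + 1
7 + 5 + 3 + 3 + 3
5 + 5 + 5 + 5 + 1
5 + 5 + 5 + 3 + 3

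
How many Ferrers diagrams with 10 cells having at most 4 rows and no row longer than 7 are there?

The partitions of 10 that satisfy the conditions:
7, 3
7, 2, 1
7, 1, 1, 1
6, 4
6, 3, 1
6, 2, 2
6, 2, 1, 1
5, 5
5, 4, 1
5, 3, 2
5, 3, 1, 1
5, 2, 2, 1
4, 4, 2
4, 4, 1, 1
4, 3, 3
4, 3, 2, 1
4, 2, 2, 2
3, 3, 3, 1
3, 3, 2, 2
Counting gives 19.

19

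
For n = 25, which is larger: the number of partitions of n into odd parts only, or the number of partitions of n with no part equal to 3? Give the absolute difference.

Partitions of 25 into odd parts only: 142.
Partitions of 25 with no part equal to 3: 956.
|142 − 956| = 814.

814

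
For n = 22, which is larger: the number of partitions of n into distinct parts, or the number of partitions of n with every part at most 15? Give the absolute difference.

Partitions of 22 into distinct parts: 89.
Partitions of 22 with every part at most 15: 972.
|89 − 972| = 883.

883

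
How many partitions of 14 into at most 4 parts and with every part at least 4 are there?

7

They are:
14
10,4
9,5
8,6
7,7
6,4,4
5,5,4
That's 7 in total.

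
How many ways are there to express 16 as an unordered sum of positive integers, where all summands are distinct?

32

A partial list (first 12 by largest part):
16
15, 1
14, 2
13, 3
13, 2, 1
12, 4
12, 3, 1
11, 5
11, 4, 1
11, 3, 2
10, 6
10, 5, 1
…and 20 more, for 32 total.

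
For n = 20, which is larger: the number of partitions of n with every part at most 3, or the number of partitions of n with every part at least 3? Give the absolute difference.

5

Partitions of 20 with every part at most 3: 44.
Partitions of 20 with every part at least 3: 49.
|44 − 49| = 5.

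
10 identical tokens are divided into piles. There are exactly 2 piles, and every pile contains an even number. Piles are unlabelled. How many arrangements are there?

2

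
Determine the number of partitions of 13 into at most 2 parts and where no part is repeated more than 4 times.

Listing the qualifying partitions of 13:
13
1, 12
2, 11
3, 10
4, 9
5, 8
6, 7

7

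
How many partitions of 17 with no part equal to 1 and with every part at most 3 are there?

3

They are:
2, 3, 3, 3, 3, 3
2, 2, 2, 2, 3, 3, 3
2, 2, 2, 2, 2, 2, 2, 3
Counting gives 3.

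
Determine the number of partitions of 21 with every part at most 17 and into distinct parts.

Counting exhaustively, 71 partitions satisfy the conditions.

71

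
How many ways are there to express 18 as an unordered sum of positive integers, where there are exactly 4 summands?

A partial list (first 12 by largest part):
15, 1, 1, 1
14, 2, 1, 1
13, 3, 1, 1
13, 2, 2, 1
12, 4, 1, 1
12, 3, 2, 1
12, 2, 2, 2
11, 5, 1, 1
11, 4, 2, 1
11, 3, 3, 1
11, 3, 2, 2
10, 6, 1, 1
…and 35 more, for 47 total.

47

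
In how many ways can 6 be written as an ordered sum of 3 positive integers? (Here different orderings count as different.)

By stars and bars with positive parts, the count is C(5,2) = 10.

10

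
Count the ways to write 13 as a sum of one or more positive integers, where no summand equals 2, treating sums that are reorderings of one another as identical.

45

There are too many to list fully; the first 12 (by largest part) are:
13
12,1
11,1,1
10,3
10,1,1,1
9,4
9,3,1
9,1,1,1,1
8,5
8,4,1
8,3,1,1
8,1,1,1,1,1
…and 33 more, for 45 total.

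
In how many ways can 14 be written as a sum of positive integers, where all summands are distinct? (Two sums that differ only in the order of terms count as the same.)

22

Listing the qualifying partitions of 14:
14
13 + 1
12 + 2
11 + 3
11 + 2 + 1
10 + 4
10 + 3 + 1
9 + 5
9 + 4 + 1
9 + 3 + 2
8 + 6
8 + 5 + 1
8 + 4 + 2
8 + 3 + 2 + 1
7 + 6 + 1
7 + 5 + 2
7 + 4 + 3
7 + 4 + 2 + 1
6 + 5 + 3
6 + 5 + 2 + 1
6 + 4 + 3 + 1
5 + 4 + 3 + 2
Counting gives 22.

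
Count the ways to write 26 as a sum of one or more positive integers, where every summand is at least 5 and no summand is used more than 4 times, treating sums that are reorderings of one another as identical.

36

There are too many to list fully; the first 12 (by largest part) are:
26
5,21
6,20
7,19
8,18
9,17
10,16
5,5,16
11,15
5,6,15
12,14
5,7,14
…and 24 more, for 36 total.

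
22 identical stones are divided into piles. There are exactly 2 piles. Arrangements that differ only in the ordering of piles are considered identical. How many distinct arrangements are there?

The partitions of 22 that satisfy the conditions:
21,1
20,2
19,3
18,4
17,5
16,6
15,7
14,8
13,9
12,10
11,11

11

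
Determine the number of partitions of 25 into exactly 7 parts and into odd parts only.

28

There are too many to list fully; the first 12 (by largest part) are:
19 + 1 + 1 + 1 + 1 + 1 + 1
17 + 3 + 1 + 1 + 1 + 1 + 1
15 + 5 + 1 + 1 + 1 + 1 + 1
15 + 3 + 3 + 1 + 1 + 1 + 1
13 + 7 + 1 + 1 + 1 + 1 + 1
13 + 5 + 3 + 1 + 1 + 1 + 1
13 + 3 + 3 + 3 + 1 + 1 + 1
11 + 9 + 1 + 1 + 1 + 1 + 1
11 + 7 + 3 + 1 + 1 + 1 + 1
11 + 5 + 5 + 1 + 1 + 1 + 1
11 + 5 + 3 + 3 + 1 + 1 + 1
11 + 3 + 3 + 3 + 3 + 1 + 1
…and 16 more, for 28 total.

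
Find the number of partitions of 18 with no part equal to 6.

308

Enumerating by decreasing first part gives 308 partitions in all.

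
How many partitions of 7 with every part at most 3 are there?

Listing the qualifying partitions of 7:
3+3+1
3+2+2
3+2+1+1
3+1+1+1+1
2+2+2+1
2+2+1+1+1
2+1+1+1+1+1
1+1+1+1+1+1+1

8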